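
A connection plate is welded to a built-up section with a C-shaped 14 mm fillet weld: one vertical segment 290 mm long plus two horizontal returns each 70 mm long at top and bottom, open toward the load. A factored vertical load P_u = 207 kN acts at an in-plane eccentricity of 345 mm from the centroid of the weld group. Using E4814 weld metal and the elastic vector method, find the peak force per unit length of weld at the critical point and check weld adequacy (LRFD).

f_max ≈ 2390 N/mm; NOT adequate

E48XX → F_EXX = 480 MPa.
Total weld length L_w = 430 mm. Treat welds as unit-width lines.
Centroid: x̄ = 2×70×35 / 430 = 11.4 mm from the vertical weld.
Polar moment about centroid: J = I_x + I_y = [290³/12 + 2×70×145²] + [290×11.4² + 2(70³/12 + 70×23.6²)] = 5149000 mm³.
Direct shear f_v = P/L_w = 207×10³ / 430 = 481.4 N/mm (vertical).
Torsion M = P·e = 207×10³ × 345 = 71415000 N·mm.
Critical point at (x, y) = (58.6, 145) from centroid. f_tx = M·y/J = 2011 N/mm; f_ty = M·x/J = 812.9 N/mm.
Resultant f_max = √[f_tx² + (f_v + f_ty)²] = √[2011² + (481.4 + 812.9)²] = 2392 N/mm.
Capacity per unit length: φr_n = 0.75 × 0.6 × 480 × (0.707 × 14) = 2138 N/mm.
2392 > 2138 → NOT adequate.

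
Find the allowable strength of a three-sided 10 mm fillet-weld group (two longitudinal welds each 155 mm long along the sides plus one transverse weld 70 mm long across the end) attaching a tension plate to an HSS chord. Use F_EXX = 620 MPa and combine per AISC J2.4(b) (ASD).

t_e = 0.707 × 10 = 7.07 mm.
R_nwl = 0.6 × 620 × 7.07 × 310 × 10⁻³ = 815.3 kN (longitudinal, 2 welds).
R_nwt = 0.6 × 620 × 7.07 × 70 × 10⁻³ = 184.1 kN (transverse, base value).
(i) R_nwl + R_nwt = 999.4 kN; (ii) 0.85 R_nwl + 1.5 R_nwt = 969.2 kN.
R_n = max = 999.4 kN [governs: (i)]; R_n/Ω = 499.7 kN.

R_n/Ω ≈ 500 kN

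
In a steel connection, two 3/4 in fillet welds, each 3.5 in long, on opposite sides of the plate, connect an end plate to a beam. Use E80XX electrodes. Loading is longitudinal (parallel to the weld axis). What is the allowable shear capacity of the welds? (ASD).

R_n/Ω ≈ 89.1 kips

E80XX → F_EXX = 80 ksi.
Effective throat t_e = 0.707 × 0.75 = 0.5302 in.
Total length L = 7 in; A_we = 0.5302 × 7 = 3.712 in².
F_nw = 0.6 F_EXX = 0.6 × 80 = 48 ksi.
R_n = 48 × 3.712 = 178.2 kips; R_n/Ω = 178.2/2.0 = 89.08 kips.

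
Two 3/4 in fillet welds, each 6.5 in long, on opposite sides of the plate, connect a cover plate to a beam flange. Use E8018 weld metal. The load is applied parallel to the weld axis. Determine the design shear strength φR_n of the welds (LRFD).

E80XX → F_EXX = 80 ksi.
Effective throat t_e = 0.707 × 0.75 = 0.5302 in.
Total length L = 13 in; A_we = 0.5302 × 13 = 6.893 in².
F_nw = 0.6 F_EXX = 0.6 × 80 = 48 ksi.
φR_n = 0.75 × 48 × 6.893 = 248.2 kip.

φR_n ≈ 248 kip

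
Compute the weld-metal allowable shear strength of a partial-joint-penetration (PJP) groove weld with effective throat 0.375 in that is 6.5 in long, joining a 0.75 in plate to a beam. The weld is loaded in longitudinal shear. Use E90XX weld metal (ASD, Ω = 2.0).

E90XX → F_EXX = 90 ksi.
Effective throat (given) t_e = 0.375 in.
A_we = 0.375 × 6.5 = 2.438 in².
F_nw = 0.6 F_EXX = 54 ksi.
R_n/Ω = (54 × 2.438) / 2.0 = 65.81 kips.

R_n/Ω ≈ 65.8 kips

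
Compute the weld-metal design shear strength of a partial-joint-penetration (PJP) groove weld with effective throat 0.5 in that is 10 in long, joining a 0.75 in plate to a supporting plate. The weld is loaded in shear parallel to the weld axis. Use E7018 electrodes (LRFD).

φR_n ≈ 158 kips

E70XX → F_EXX = 70 ksi.
Effective throat (given) t_e = 0.5 in.
A_we = 0.5 × 10 = 5 in².
F_nw = 0.6 F_EXX = 42 ksi.
φR_n = 0.75 × 42 × 5 = 157.5 kips.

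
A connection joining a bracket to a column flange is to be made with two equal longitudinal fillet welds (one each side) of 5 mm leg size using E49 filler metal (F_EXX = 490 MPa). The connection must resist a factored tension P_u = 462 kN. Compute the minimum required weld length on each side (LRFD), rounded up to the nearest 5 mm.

L = 300 mm on each side

Throat t_e = 0.707 × 5 = 3.535 mm.
φr_n = 0.75 × 0.6 × 490 × 3.535 × 10⁻³ = 0.7795 kN/mm.
L_req = P_u / φr_n = 462 / 0.7795 = 592.7 mm total.
Per side: 592.7 / 2 = 296.4 mm.
Round up → use L = 300 mm on each side.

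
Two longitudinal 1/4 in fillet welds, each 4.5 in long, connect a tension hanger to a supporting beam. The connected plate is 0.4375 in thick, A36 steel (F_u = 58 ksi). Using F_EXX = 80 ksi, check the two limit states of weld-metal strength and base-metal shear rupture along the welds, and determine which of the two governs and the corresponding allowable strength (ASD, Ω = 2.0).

t_e = 0.707 × 0.25 = 0.1767 in; L = 9 in.
Weld metal: R_n/Ω = (1/2.0) × 0.6 × 80 × 0.1767 × 9 = 38.18 kips.
Base metal (shear rupture): R_n/Ω = (1/2.0) × 0.6 × 58 × 0.4375 × 9 = 68.51 kips.
Governing: weld metal.

R_n/Ω ≈ 38.2 kips (weld metal governs)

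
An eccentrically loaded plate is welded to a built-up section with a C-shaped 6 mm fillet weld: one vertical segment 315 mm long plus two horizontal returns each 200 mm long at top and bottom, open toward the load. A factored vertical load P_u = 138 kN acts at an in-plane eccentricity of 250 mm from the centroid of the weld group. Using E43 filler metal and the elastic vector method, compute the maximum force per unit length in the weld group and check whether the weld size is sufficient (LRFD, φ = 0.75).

f_max ≈ 618 N/mm; adequate

E43XX → F_EXX = 430 MPa.
Total weld length L_w = 715 mm. Treat welds as unit-width lines.
Centroid: x̄ = 2×200×100 / 715 = 55.94 mm from the vertical weld.
Polar moment about centroid: J = I_x + I_y = [315³/12 + 2×200×157.5²] + [315×55.94² + 2(200³/12 + 200×44.06²)] = 15620000 mm³.
Direct shear f_v = P/L_w = 138×10³ / 715 = 193 N/mm (vertical).
Torsion M = P·e = 138×10³ × 250 = 34500000 N·mm.
Critical point at (x, y) = (144.1, 157.5) from centroid. f_tx = M·y/J = 347.8 N/mm; f_ty = M·x/J = 318.1 N/mm.
Resultant f_max = √[f_tx² + (f_v + f_ty)²] = √[347.8² + (193 + 318.1)²] = 618.2 N/mm.
Capacity per unit length: φr_n = 0.75 × 0.6 × 430 × (0.707 × 6) = 820.8 N/mm.
618.2 ≤ 820.8 → adequate.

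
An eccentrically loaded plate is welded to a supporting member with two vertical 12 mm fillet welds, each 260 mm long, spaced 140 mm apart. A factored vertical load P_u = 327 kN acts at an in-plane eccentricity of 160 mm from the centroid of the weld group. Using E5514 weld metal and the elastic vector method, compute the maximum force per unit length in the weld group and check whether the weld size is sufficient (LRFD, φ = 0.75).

E55XX → F_EXX = 550 MPa.
Total weld length L_w = 520 mm. Treat welds as unit-width lines.
Polar moment about centroid: J = 2[d³/12 + d(b/2)²] = 2[260³/12 + 260×70²] = 5477000 mm³.
Direct shear f_v = P/L_w = 327×10³ / 520 = 628.8 N/mm (vertical).
Torsion M = P·e = 327×10³ × 160 = 52320000 N·mm.
Critical point at (x, y) = (70, 130) from centroid. f_tx = M·y/J = 1242 N/mm; f_ty = M·x/J = 668.6 N/mm.
Resultant f_max = √[f_tx² + (f_v + f_ty)²] = √[1242² + (628.8 + 668.6)²] = 1796 N/mm.
Capacity per unit length: φr_n = 0.75 × 0.6 × 550 × (0.707 × 12) = 2100 N/mm.
1796 ≤ 2100 → adequate.

f_max ≈ 1800 N/mm; adequate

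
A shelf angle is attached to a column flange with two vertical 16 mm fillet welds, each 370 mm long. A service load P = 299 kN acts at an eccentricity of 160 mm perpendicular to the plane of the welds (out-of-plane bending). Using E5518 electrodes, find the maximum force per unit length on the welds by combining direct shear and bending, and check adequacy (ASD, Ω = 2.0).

E55XX → F_EXX = 550 MPa.
L_w = 2 × 370 = 740 mm; section modulus (unit throat) S = 2 × L²/6 = 45630 mm².
Direct shear f_v = P/L_w = 299×10³/740 = 404.1 N/mm.
Moment M = P × e = 299×10³ × 160 = 47840000 N·mm; bending f_b = M/S = 1048 N/mm.
f_max = √(f_v² + f_b²) = √(404.1² + 1048²) = 1124 N/mm.
r_n/Ω = (1/2.0) × 0.6 × 550 × (0.707 × 16) = 1866 N/mm → adequate.

f_max ≈ 1120 N/mm; adequate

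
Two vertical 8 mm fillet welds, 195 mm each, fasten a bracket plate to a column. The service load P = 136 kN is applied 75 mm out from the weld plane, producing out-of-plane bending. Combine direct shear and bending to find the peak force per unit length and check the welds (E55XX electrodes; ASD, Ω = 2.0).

E55XX → F_EXX = 550 MPa.
L_w = 2 × 195 = 390 mm; section modulus (unit throat) S = 2 × L²/6 = 12680 mm².
Direct shear f_v = P/L_w = 136×10³/390 = 348.7 N/mm.
Moment M = P × e = 136×10³ × 75 = 10200000 N·mm; bending f_b = M/S = 804.7 N/mm.
f_max = √(f_v² + f_b²) = √(348.7² + 804.7²) = 877 N/mm.
r_n/Ω = (1/2.0) × 0.6 × 550 × (0.707 × 8) = 933.2 N/mm → adequate.

f_max ≈ 877 N/mm; adequate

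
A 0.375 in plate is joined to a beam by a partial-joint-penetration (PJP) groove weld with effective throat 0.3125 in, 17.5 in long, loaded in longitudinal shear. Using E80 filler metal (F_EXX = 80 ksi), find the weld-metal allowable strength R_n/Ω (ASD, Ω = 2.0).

R_n/Ω ≈ 131 kips

Effective throat (given) t_e = 0.3125 in.
A_we = 0.3125 × 17.5 = 5.469 in².
F_nw = 0.6 F_EXX = 48 ksi.
R_n/Ω = (48 × 5.469) / 2.0 = 131.2 kips.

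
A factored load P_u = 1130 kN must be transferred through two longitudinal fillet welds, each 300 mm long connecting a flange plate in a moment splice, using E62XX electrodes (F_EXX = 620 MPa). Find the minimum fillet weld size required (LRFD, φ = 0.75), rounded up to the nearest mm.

w = 10 mm

Total weld length L = 600 mm.
Required throat t_e = P_u / (φ × 0.6 F_EXX × L) = 1130 / (0.75 × 0.6 × 620 × 600 × 10⁻³) = 6.75 mm.
Required leg w = t_e / 0.707 = 9.548 mm → use 10 mm.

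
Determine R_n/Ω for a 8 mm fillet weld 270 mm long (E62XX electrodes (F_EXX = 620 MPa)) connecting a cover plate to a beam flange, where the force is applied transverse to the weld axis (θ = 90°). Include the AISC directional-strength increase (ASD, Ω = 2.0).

t_e = 0.707 × 8 = 5.656 mm; A_we = 5.656 × 270 = 1527 mm².
Directional factor: 1.0 + 0.5 sin^1.5(90°) = 1.5.
F_nw = 0.6 × 620 × 1.5 = 558 MPa.
R_n/Ω = (558 × 1527) / 2.0 × 10⁻³ = 426.1 kN.

R_n/Ω ≈ 426 kN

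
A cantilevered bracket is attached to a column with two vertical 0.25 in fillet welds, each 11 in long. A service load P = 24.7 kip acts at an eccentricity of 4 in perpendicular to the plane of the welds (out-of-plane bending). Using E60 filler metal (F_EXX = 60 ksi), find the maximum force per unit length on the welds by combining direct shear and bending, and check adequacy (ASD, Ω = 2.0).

L_w = 2 × 11 = 22 in; section modulus (unit throat) S = 2 × L²/6 = 40.33 in².
Direct shear f_v = P/L_w = 24.7/22 = 1.123 kip/in.
Moment M = P × e = 24.7 × 4 = 98.8 kip·in; bending f_b = M/S = 2.45 kip/in.
f_max = √(f_v² + f_b²) = √(1.123² + 2.45²) = 2.695 kip/in.
r_n/Ω = (1/2.0) × 0.6 × 60 × (0.707 × 0.25) = 3.181 kip/in → adequate.

f_max ≈ 2.69 kip/in; adequate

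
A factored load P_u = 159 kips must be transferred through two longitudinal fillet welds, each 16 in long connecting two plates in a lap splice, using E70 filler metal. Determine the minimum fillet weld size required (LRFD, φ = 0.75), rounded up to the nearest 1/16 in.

w = 1/4 in

E70XX → F_EXX = 70 ksi.
Total weld length L = 32 in.
Required throat t_e = P_u / (φ × 0.6 F_EXX × L) = 159 / (0.75 × 0.6 × 70 × 32) = 0.1577 in.
Required leg w = t_e / 0.707 = 0.2231 in → use 1/4 in.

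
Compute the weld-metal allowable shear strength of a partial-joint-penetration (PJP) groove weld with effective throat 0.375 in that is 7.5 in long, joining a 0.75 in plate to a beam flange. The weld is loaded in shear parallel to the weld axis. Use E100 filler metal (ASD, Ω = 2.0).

E100XX → F_EXX = 100 ksi.
Effective throat (given) t_e = 0.375 in.
A_we = 0.375 × 7.5 = 2.812 in².
F_nw = 0.6 F_EXX = 60 ksi.
R_n/Ω = (60 × 2.812) / 2.0 = 84.38 kips.

R_n/Ω ≈ 84.4 kips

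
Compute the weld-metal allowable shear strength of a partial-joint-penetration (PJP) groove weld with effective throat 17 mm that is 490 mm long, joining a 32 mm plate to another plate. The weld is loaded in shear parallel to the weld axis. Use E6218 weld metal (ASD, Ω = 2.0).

E62XX → F_EXX = 620 MPa.
Effective throat (given) t_e = 17 mm.
A_we = 17 × 490 = 8330 mm².
F_nw = 0.6 F_EXX = 372 MPa.
R_n/Ω = (372 × 8330) / 2.0 × 10⁻³ = 1549 kN.

R_n/Ω ≈ 1550 kN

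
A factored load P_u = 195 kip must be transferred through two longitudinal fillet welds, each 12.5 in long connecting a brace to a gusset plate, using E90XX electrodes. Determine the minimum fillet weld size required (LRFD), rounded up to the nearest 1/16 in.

E90XX → F_EXX = 90 ksi.
Total weld length L = 25 in.
Required throat t_e = P_u / (φ × 0.6 F_EXX × L) = 195 / (0.75 × 0.6 × 90 × 25) = 0.1926 in.
Required leg w = t_e / 0.707 = 0.2724 in → use 5/16 in.

w = 5/16 in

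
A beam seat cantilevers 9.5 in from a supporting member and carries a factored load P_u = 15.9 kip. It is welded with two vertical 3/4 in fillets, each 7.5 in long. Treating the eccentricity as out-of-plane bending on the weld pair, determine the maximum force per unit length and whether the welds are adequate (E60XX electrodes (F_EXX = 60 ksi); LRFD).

f_max ≈ 8.13 kip/in; adequate

L_w = 2 × 7.5 = 15 in; section modulus (unit throat) S = 2 × L²/6 = 18.75 in².
Direct shear f_v = P/L_w = 15.9/15 = 1.06 kip/in.
Moment M = P × e = 15.9 × 9.5 = 151.05 kip·in; bending f_b = M/S = 8.056 kip/in.
f_max = √(f_v² + f_b²) = √(1.06² + 8.056²) = 8.125 kip/in.
φr_n = 0.75 × 0.6 × 60 × (0.707 × 0.75) = 14.32 kip/in → adequate.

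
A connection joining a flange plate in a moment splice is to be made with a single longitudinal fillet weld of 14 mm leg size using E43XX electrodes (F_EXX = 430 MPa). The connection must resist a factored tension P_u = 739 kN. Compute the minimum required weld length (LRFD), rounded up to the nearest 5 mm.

Throat t_e = 0.707 × 14 = 9.898 mm.
φr_n = 0.75 × 0.6 × 430 × 9.898 × 10⁻³ = 1.915 kN/mm.
L_req = P_u / φr_n = 739 / 1.915 = 385.8 mm total.
Round up → use L = 390 mm.

L = 390 mm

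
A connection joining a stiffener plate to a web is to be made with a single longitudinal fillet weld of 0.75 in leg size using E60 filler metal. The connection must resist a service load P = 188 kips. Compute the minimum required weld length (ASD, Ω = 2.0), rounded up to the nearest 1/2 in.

E60XX → F_EXX = 60 ksi.
Throat t_e = 0.707 × 0.75 = 0.5302 in.
r_n/Ω = (0.6 × 60 × 0.5302) / 2.0 = 9.544 kip/in.
L_req = P / (r_n/Ω) = 188 / 9.544 = 19.7 in total.
Round up → use L = 20 in.

L = 20 in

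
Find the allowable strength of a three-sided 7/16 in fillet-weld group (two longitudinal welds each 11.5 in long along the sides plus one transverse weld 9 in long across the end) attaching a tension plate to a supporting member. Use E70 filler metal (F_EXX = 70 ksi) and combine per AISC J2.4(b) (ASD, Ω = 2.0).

t_e = 0.707 × 0.4375 = 0.3093 in.
R_nwl = 0.6 × 70 × 0.3093 × 23 = 298.8 kips (longitudinal, 2 welds).
R_nwt = 0.6 × 70 × 0.3093 × 9 = 116.9 kips (transverse, base value).
(i) R_nwl + R_nwt = 415.7 kips; (ii) 0.85 R_nwl + 1.5 R_nwt = 429.4 kips.
R_n = max = 429.4 kips [governs: (ii)]; R_n/Ω = 214.7 kips.

R_n/Ω ≈ 215 kips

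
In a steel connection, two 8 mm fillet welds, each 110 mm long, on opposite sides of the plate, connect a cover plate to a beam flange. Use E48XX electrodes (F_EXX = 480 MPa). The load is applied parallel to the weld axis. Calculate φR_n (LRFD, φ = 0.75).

φR_n ≈ 269 kN

Effective throat t_e = 0.707 × 8 = 5.656 mm.
Total length L = 220 mm; A_we = 5.656 × 220 = 1244 mm².
F_nw = 0.6 F_EXX = 0.6 × 480 = 288 MPa.
φR_n = 0.75 × 288 × 1244 × 10⁻³ = 268.8 kN.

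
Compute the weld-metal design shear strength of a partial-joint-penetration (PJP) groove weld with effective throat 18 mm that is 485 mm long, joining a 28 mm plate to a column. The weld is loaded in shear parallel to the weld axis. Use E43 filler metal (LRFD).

E43XX → F_EXX = 430 MPa.
Effective throat (given) t_e = 18 mm.
A_we = 18 × 485 = 8730 mm².
F_nw = 0.6 F_EXX = 258 MPa.
φR_n = 0.75 × 258 × 8730 × 10⁻³ = 1689 kN.

φR_n ≈ 1690 kN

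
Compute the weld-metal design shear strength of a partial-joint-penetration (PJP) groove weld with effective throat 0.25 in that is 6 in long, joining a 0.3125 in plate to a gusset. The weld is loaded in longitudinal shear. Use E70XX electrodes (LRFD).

E70XX → F_EXX = 70 ksi.
Effective throat (given) t_e = 0.25 in.
A_we = 0.25 × 6 = 1.5 in².
F_nw = 0.6 F_EXX = 42 ksi.
φR_n = 0.75 × 42 × 1.5 = 47.25 kip.

φR_n ≈ 47.2 kip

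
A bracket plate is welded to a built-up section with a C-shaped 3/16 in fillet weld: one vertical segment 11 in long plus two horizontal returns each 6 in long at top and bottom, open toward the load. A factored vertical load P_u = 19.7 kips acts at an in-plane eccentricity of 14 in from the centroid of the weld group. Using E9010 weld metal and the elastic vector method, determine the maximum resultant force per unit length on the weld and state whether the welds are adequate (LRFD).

E90XX → F_EXX = 90 ksi.
Total weld length L_w = 23 in. Treat welds as unit-width lines.
Centroid: x̄ = 2×6×3 / 23 = 1.565 in from the vertical weld.
Polar moment about centroid: J = I_x + I_y = [11³/12 + 2×6×5.5²] + [11×1.565² + 2(6³/12 + 6×1.435²)] = 561.6 in³.
Direct shear f_v = P/L_w = 19.7 / 23 = 0.8565 kip/in (vertical).
Torsion M = P·e = 19.7 × 14 = 275.8 kip·in.
Critical point at (x, y) = (4.435, 5.5) from centroid. f_tx = M·y/J = 2.701 kip/in; f_ty = M·x/J = 2.178 kip/in.
Resultant f_max = √[f_tx² + (f_v + f_ty)²] = √[2.701² + (0.8565 + 2.178)²] = 4.063 kip/in.
Capacity per unit length: φr_n = 0.75 × 0.6 × 90 × (0.707 × 0.1875) = 5.369 kip/in.
4.063 ≤ 5.369 → adequate.

f_max ≈ 4.06 kip/in; adequate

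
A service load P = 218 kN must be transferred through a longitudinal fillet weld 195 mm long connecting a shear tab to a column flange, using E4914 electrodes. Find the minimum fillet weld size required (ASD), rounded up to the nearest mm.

E49XX → F_EXX = 490 MPa.
Total weld length L = 195 mm.
Required throat t_e = P × Ω / (0.6 F_EXX × L) = 218 × 2.0 / (0.6 × 490 × 195 × 10⁻³) = 7.605 mm.
Required leg w = t_e / 0.707 = 10.76 mm → use 11 mm.

w = 11 mm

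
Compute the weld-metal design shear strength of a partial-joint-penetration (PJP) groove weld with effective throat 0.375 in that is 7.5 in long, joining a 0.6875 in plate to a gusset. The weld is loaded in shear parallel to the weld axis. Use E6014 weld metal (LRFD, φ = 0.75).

E60XX → F_EXX = 60 ksi.
Effective throat (given) t_e = 0.375 in.
A_we = 0.375 × 7.5 = 2.812 in².
F_nw = 0.6 F_EXX = 36 ksi.
φR_n = 0.75 × 36 × 2.812 = 75.94 kips.

φR_n ≈ 75.9 kips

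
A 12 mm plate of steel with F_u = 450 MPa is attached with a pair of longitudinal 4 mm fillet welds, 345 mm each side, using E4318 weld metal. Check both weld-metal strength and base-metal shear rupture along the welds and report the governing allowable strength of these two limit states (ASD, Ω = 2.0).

E43XX → F_EXX = 430 MPa.
t_e = 0.707 × 4 = 2.828 mm; L = 690 mm.
Weld metal: R_n/Ω = (1/2.0) × 0.6 × 430 × 2.828 × 690 × 10⁻³ = 251.7 kN.
Base metal (shear rupture): R_n/Ω = (1/2.0) × 0.6 × 450 × 12 × 690 × 10⁻³ = 1118 kN.
Governing: weld metal.

R_n/Ω ≈ 252 kN (weld metal governs)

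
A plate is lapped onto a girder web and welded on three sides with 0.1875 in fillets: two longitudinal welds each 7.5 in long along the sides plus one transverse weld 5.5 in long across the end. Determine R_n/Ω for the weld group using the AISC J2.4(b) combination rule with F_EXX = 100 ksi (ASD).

R_n/Ω ≈ 83.5 kip

t_e = 0.707 × 0.1875 = 0.1326 in.
R_nwl = 0.6 × 100 × 0.1326 × 15 = 119.3 kip (longitudinal, 2 welds).
R_nwt = 0.6 × 100 × 0.1326 × 5.5 = 43.75 kip (transverse, base value).
(i) R_nwl + R_nwt = 163.1 kip; (ii) 0.85 R_nwl + 1.5 R_nwt = 167 kip.
R_n = max = 167 kip [governs: (ii)]; R_n/Ω = 83.51 kip.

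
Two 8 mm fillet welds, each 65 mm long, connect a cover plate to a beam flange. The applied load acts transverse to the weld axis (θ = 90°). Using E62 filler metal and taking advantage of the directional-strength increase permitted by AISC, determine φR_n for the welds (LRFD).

E62XX → F_EXX = 620 MPa.
t_e = 0.707 × 8 = 5.656 mm; A_we = 5.656 × 130 = 735.3 mm².
Directional factor: 1.0 + 0.5 sin^1.5(90°) = 1.5.
F_nw = 0.6 × 620 × 1.5 = 558 MPa.
φR_n = 0.75 × 558 × 735.3 × 10⁻³ = 307.7 kN.

φR_n ≈ 308 kN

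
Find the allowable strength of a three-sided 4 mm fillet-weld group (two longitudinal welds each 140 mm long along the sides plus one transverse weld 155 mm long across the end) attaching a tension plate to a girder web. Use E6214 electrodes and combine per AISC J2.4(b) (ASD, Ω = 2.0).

E62XX → F_EXX = 620 MPa.
t_e = 0.707 × 4 = 2.828 mm.
R_nwl = 0.6 × 620 × 2.828 × 280 × 10⁻³ = 294.6 kN (longitudinal, 2 welds).
R_nwt = 0.6 × 620 × 2.828 × 155 × 10⁻³ = 163.1 kN (transverse, base value).
(i) R_nwl + R_nwt = 457.6 kN; (ii) 0.85 R_nwl + 1.5 R_nwt = 495 kN.
R_n = max = 495 kN [governs: (ii)]; R_n/Ω = 247.5 kN.

R_n/Ω ≈ 247 kN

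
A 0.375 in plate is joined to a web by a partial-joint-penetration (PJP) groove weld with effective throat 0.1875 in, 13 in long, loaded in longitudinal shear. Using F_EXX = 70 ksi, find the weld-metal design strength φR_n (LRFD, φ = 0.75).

φR_n ≈ 76.8 kip

Effective throat (given) t_e = 0.1875 in.
A_we = 0.1875 × 13 = 2.438 in².
F_nw = 0.6 F_EXX = 42 ksi.
φR_n = 0.75 × 42 × 2.438 = 76.78 kip.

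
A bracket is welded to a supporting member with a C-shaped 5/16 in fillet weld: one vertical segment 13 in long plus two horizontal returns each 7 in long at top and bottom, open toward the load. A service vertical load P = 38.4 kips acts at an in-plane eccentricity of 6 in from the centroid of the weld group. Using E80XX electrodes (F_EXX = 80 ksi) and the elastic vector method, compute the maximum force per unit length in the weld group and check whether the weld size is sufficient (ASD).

f_max ≈ 3.18 kip/in; adequate

Total weld length L_w = 27 in. Treat welds as unit-width lines.
Centroid: x̄ = 2×7×3.5 / 27 = 1.815 in from the vertical weld.
Polar moment about centroid: J = I_x + I_y = [13³/12 + 2×7×6.5²] + [13×1.815² + 2(7³/12 + 7×1.685²)] = 914.3 in³.
Direct shear f_v = P/L_w = 38.4 / 27 = 1.422 kip/in (vertical).
Torsion M = P·e = 38.4 × 6 = 230.4 kip·in.
Critical point at (x, y) = (5.185, 6.5) from centroid. f_tx = M·y/J = 1.638 kip/in; f_ty = M·x/J = 1.307 kip/in.
Resultant f_max = √[f_tx² + (f_v + f_ty)²] = √[1.638² + (1.422 + 1.307)²] = 3.183 kip/in.
Capacity per unit length: r_n/Ω = (1/2.0) × 0.6 × 80 × (0.707 × 0.3125) = 5.302 kip/in.
3.183 ≤ 5.302 → adequate.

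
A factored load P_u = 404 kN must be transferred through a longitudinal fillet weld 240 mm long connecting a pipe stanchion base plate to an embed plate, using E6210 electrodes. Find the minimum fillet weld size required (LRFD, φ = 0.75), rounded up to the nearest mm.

E62XX → F_EXX = 620 MPa.
Total weld length L = 240 mm.
Required throat t_e = P_u / (φ × 0.6 F_EXX × L) = 404 / (0.75 × 0.6 × 620 × 240 × 10⁻³) = 6.033 mm.
Required leg w = t_e / 0.707 = 8.534 mm → use 9 mm.

w = 9 mm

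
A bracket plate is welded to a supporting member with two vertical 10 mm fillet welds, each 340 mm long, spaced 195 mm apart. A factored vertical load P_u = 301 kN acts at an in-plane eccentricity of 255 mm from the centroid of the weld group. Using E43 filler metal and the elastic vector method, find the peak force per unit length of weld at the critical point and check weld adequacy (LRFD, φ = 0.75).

f_max ≈ 1430 N/mm; NOT adequate

E43XX → F_EXX = 430 MPa.
Total weld length L_w = 680 mm. Treat welds as unit-width lines.
Polar moment about centroid: J = 2[d³/12 + d(b/2)²] = 2[340³/12 + 340×97.5²] = 13010000 mm³.
Direct shear f_v = P/L_w = 301×10³ / 680 = 442.6 N/mm (vertical).
Torsion M = P·e = 301×10³ × 255 = 76755000 N·mm.
Critical point at (x, y) = (97.5, 170) from centroid. f_tx = M·y/J = 1003 N/mm; f_ty = M·x/J = 575 N/mm.
Resultant f_max = √[f_tx² + (f_v + f_ty)²] = √[1003² + (442.6 + 575)²] = 1429 N/mm.
Capacity per unit length: φr_n = 0.75 × 0.6 × 430 × (0.707 × 10) = 1368 N/mm.
1429 > 1368 → NOT adequate.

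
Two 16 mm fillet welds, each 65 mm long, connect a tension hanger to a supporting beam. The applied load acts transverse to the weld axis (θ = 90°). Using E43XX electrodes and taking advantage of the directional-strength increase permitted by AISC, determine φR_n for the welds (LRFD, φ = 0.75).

φR_n ≈ 427 kN

E43XX → F_EXX = 430 MPa.
t_e = 0.707 × 16 = 11.31 mm; A_we = 11.31 × 130 = 1471 mm².
Directional factor: 1.0 + 0.5 sin^1.5(90°) = 1.5.
F_nw = 0.6 × 430 × 1.5 = 387 MPa.
φR_n = 0.75 × 387 × 1471 × 10⁻³ = 426.8 kN.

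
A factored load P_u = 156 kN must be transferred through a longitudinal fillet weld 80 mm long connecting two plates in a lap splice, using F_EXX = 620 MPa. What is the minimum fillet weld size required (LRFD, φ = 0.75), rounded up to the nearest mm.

Total weld length L = 80 mm.
Required throat t_e = P_u / (φ × 0.6 F_EXX × L) = 156 / (0.75 × 0.6 × 620 × 80 × 10⁻³) = 6.989 mm.
Required leg w = t_e / 0.707 = 9.886 mm → use 10 mm.

w = 10 mm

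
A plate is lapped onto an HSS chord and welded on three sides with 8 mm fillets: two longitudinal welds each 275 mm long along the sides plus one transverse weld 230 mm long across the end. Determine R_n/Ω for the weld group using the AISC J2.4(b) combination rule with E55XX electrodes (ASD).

E55XX → F_EXX = 550 MPa.
t_e = 0.707 × 8 = 5.656 mm.
R_nwl = 0.6 × 550 × 5.656 × 550 × 10⁻³ = 1027 kN (longitudinal, 2 welds).
R_nwt = 0.6 × 550 × 5.656 × 230 × 10⁻³ = 429.3 kN (transverse, base value).
(i) R_nwl + R_nwt = 1456 kN; (ii) 0.85 R_nwl + 1.5 R_nwt = 1517 kN.
R_n = max = 1517 kN [governs: (ii)]; R_n/Ω = 758.3 kN.

R_n/Ω ≈ 758 kN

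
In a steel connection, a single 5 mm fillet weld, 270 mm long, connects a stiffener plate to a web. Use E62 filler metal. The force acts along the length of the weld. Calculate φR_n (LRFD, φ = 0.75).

φR_n ≈ 266 kN

E62XX → F_EXX = 620 MPa.
Effective throat t_e = 0.707 × 5 = 3.535 mm.
Total length L = 270 mm; A_we = 3.535 × 270 = 954.4 mm².
F_nw = 0.6 F_EXX = 0.6 × 620 = 372 MPa.
φR_n = 0.75 × 372 × 954.4 × 10⁻³ = 266.3 kN.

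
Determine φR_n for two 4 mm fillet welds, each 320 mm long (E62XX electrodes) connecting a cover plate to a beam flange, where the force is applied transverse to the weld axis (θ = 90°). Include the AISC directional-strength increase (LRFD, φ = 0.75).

φR_n ≈ 757 kN

E62XX → F_EXX = 620 MPa.
t_e = 0.707 × 4 = 2.828 mm; A_we = 2.828 × 640 = 1810 mm².
Directional factor: 1.0 + 0.5 sin^1.5(90°) = 1.5.
F_nw = 0.6 × 620 × 1.5 = 558 MPa.
φR_n = 0.75 × 558 × 1810 × 10⁻³ = 757.5 kN.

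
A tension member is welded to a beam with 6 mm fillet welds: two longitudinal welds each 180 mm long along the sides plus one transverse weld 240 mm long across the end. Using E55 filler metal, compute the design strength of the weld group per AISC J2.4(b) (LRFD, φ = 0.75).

E55XX → F_EXX = 550 MPa.
t_e = 0.707 × 6 = 4.242 mm.
R_nwl = 0.6 × 550 × 4.242 × 360 × 10⁻³ = 503.9 kN (longitudinal, 2 welds).
R_nwt = 0.6 × 550 × 4.242 × 240 × 10⁻³ = 336 kN (transverse, base value).
(i) R_nwl + R_nwt = 839.9 kN; (ii) 0.85 R_nwl + 1.5 R_nwt = 932.3 kN.
R_n = max = 932.3 kN [governs: (ii)]; φR_n = 699.2 kN.

φR_n ≈ 699 kN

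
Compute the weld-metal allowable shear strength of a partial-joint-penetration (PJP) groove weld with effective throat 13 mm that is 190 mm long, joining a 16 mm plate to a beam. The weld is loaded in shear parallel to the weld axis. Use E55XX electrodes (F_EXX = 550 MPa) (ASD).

R_n/Ω ≈ 408 kN

Effective throat (given) t_e = 13 mm.
A_we = 13 × 190 = 2470 mm².
F_nw = 0.6 F_EXX = 330 MPa.
R_n/Ω = (330 × 2470) / 2.0 × 10⁻³ = 407.6 kN.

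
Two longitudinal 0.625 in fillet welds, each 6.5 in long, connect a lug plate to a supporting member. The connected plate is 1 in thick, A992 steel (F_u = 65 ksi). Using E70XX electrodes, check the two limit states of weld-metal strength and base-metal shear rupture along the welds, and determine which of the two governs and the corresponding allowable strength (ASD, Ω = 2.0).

R_n/Ω ≈ 121 kip (weld metal governs)

E70XX → F_EXX = 70 ksi.
t_e = 0.707 × 0.625 = 0.4419 in; L = 13 in.
Weld metal: R_n/Ω = (1/2.0) × 0.6 × 70 × 0.4419 × 13 = 120.6 kip.
Base metal (shear rupture): R_n/Ω = (1/2.0) × 0.6 × 65 × 1 × 13 = 253.5 kip.
Governing: weld metal.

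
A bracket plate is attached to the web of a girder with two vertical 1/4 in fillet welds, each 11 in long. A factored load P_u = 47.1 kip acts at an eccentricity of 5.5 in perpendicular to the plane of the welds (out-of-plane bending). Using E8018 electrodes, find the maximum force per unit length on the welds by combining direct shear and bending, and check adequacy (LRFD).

E80XX → F_EXX = 80 ksi.
L_w = 2 × 11 = 22 in; section modulus (unit throat) S = 2 × L²/6 = 40.33 in².
Direct shear f_v = P/L_w = 47.1/22 = 2.141 kip/in.
Moment M = P × e = 47.1 × 5.5 = 259.05 kip·in; bending f_b = M/S = 6.423 kip/in.
f_max = √(f_v² + f_b²) = √(2.141² + 6.423²) = 6.77 kip/in.
φr_n = 0.75 × 0.6 × 80 × (0.707 × 0.25) = 6.363 kip/in → NOT adequate.

f_max ≈ 6.77 kip/in; NOT adequate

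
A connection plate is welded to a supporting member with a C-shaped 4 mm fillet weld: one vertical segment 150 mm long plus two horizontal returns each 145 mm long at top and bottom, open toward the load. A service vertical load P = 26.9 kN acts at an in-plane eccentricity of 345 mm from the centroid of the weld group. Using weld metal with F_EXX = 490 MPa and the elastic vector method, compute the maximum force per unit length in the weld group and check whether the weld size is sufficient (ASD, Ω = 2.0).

f_max ≈ 438 N/mm; NOT adequate

Total weld length L_w = 440 mm. Treat welds as unit-width lines.
Centroid: x̄ = 2×145×72.5 / 440 = 47.78 mm from the vertical weld.
Polar moment about centroid: J = I_x + I_y = [150³/12 + 2×145×75²] + [150×47.78² + 2(145³/12 + 145×24.72²)] = 2940000 mm³.
Direct shear f_v = P/L_w = 26.9×10³ / 440 = 61.14 N/mm (vertical).
Torsion M = P·e = 26.9×10³ × 345 = 9280500 N·mm.
Critical point at (x, y) = (97.22, 75) from centroid. f_tx = M·y/J = 236.7 N/mm; f_ty = M·x/J = 306.8 N/mm.
Resultant f_max = √[f_tx² + (f_v + f_ty)²] = √[236.7² + (61.14 + 306.8)²] = 437.6 N/mm.
Capacity per unit length: r_n/Ω = (1/2.0) × 0.6 × 490 × (0.707 × 4) = 415.7 N/mm.
437.6 > 415.7 → NOT adequate.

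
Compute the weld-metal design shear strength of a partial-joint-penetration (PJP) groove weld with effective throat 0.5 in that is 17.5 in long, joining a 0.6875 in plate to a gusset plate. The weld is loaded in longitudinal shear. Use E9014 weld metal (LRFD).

E90XX → F_EXX = 90 ksi.
Effective throat (given) t_e = 0.5 in.
A_we = 0.5 × 17.5 = 8.75 in².
F_nw = 0.6 F_EXX = 54 ksi.
φR_n = 0.75 × 54 × 8.75 = 354.4 kip.

φR_n ≈ 354 kip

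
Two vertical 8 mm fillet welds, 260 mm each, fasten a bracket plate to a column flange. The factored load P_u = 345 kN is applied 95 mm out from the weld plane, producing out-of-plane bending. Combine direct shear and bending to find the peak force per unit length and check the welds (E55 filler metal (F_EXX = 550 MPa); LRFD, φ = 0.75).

L_w = 2 × 260 = 520 mm; section modulus (unit throat) S = 2 × L²/6 = 22530 mm².
Direct shear f_v = P/L_w = 345×10³/520 = 663.5 N/mm.
Moment M = P × e = 345×10³ × 95 = 32775000 N·mm; bending f_b = M/S = 1455 N/mm.
f_max = √(f_v² + f_b²) = √(663.5² + 1455²) = 1599 N/mm.
φr_n = 0.75 × 0.6 × 550 × (0.707 × 8) = 1400 N/mm → NOT adequate.

f_max ≈ 1600 N/mm; NOT adequate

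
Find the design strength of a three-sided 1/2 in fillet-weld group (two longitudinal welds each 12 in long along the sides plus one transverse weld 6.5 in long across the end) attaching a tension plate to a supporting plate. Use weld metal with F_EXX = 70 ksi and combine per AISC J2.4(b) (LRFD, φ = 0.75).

φR_n ≈ 340 kip

t_e = 0.707 × 0.5 = 0.3535 in.
R_nwl = 0.6 × 70 × 0.3535 × 24 = 356.3 kip (longitudinal, 2 welds).
R_nwt = 0.6 × 70 × 0.3535 × 6.5 = 96.51 kip (transverse, base value).
(i) R_nwl + R_nwt = 452.8 kip; (ii) 0.85 R_nwl + 1.5 R_nwt = 447.6 kip.
R_n = max = 452.8 kip [governs: (i)]; φR_n = 339.6 kip.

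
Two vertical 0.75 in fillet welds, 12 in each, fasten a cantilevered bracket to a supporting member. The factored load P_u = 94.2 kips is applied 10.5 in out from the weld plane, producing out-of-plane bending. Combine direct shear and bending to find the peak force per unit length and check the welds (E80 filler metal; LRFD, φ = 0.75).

E80XX → F_EXX = 80 ksi.
L_w = 2 × 12 = 24 in; section modulus (unit throat) S = 2 × L²/6 = 48 in².
Direct shear f_v = P/L_w = 94.2/24 = 3.925 kip/in.
Moment M = P × e = 94.2 × 10.5 = 989.1 kip·in; bending f_b = M/S = 20.61 kip/in.
f_max = √(f_v² + f_b²) = √(3.925² + 20.61²) = 20.98 kip/in.
φr_n = 0.75 × 0.6 × 80 × (0.707 × 0.75) = 19.09 kip/in → NOT adequate.

f_max ≈ 21 kip/in; NOT adequate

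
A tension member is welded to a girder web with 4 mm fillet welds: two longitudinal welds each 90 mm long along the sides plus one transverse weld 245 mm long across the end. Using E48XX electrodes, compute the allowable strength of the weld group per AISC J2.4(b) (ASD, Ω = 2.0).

R_n/Ω ≈ 212 kN

E48XX → F_EXX = 480 MPa.
t_e = 0.707 × 4 = 2.828 mm.
R_nwl = 0.6 × 480 × 2.828 × 180 × 10⁻³ = 146.6 kN (longitudinal, 2 welds).
R_nwt = 0.6 × 480 × 2.828 × 245 × 10⁻³ = 199.5 kN (transverse, base value).
(i) R_nwl + R_nwt = 346.1 kN; (ii) 0.85 R_nwl + 1.5 R_nwt = 423.9 kN.
R_n = max = 423.9 kN [governs: (ii)]; R_n/Ω = 212 kN.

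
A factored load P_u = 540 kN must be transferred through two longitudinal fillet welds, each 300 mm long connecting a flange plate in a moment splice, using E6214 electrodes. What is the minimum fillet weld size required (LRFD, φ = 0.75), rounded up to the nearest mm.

E62XX → F_EXX = 620 MPa.
Total weld length L = 600 mm.
Required throat t_e = P_u / (φ × 0.6 F_EXX × L) = 540 / (0.75 × 0.6 × 620 × 600 × 10⁻³) = 3.226 mm.
Required leg w = t_e / 0.707 = 4.563 mm → use 5 mm.

w = 5 mm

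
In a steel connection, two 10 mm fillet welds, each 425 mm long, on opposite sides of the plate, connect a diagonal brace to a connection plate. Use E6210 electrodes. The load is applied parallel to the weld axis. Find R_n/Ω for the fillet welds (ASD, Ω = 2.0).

R_n/Ω ≈ 1120 kN

E62XX → F_EXX = 620 MPa.
Effective throat t_e = 0.707 × 10 = 7.07 mm.
Total length L = 850 mm; A_we = 7.07 × 850 = 6009 mm².
F_nw = 0.6 F_EXX = 0.6 × 620 = 372 MPa.
R_n = 372 × 6009 × 10⁻³ = 2236 kN; R_n/Ω = 2236/2.0 = 1118 kN.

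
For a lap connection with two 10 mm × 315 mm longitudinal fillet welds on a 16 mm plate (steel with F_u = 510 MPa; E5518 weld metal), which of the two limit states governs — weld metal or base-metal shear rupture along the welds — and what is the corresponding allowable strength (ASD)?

E55XX → F_EXX = 550 MPa.
t_e = 0.707 × 10 = 7.07 mm; L = 630 mm.
Weld metal: R_n/Ω = (1/2.0) × 0.6 × 550 × 7.07 × 630 × 10⁻³ = 734.9 kN.
Base metal (shear rupture): R_n/Ω = (1/2.0) × 0.6 × 510 × 16 × 630 × 10⁻³ = 1542 kN.
Governing: weld metal.

R_n/Ω ≈ 735 kN (weld metal governs)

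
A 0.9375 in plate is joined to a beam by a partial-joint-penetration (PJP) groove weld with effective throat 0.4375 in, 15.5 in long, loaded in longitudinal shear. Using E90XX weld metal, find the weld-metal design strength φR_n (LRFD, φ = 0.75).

φR_n ≈ 275 kip

E90XX → F_EXX = 90 ksi.
Effective throat (given) t_e = 0.4375 in.
A_we = 0.4375 × 15.5 = 6.781 in².
F_nw = 0.6 F_EXX = 54 ksi.
φR_n = 0.75 × 54 × 6.781 = 274.6 kip.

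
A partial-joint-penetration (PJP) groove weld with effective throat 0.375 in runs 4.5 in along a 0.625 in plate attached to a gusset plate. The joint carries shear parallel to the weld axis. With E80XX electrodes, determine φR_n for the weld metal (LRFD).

E80XX → F_EXX = 80 ksi.
Effective throat (given) t_e = 0.375 in.
A_we = 0.375 × 4.5 = 1.688 in².
F_nw = 0.6 F_EXX = 48 ksi.
φR_n = 0.75 × 48 × 1.688 = 60.75 kip.

φR_n ≈ 60.8 kip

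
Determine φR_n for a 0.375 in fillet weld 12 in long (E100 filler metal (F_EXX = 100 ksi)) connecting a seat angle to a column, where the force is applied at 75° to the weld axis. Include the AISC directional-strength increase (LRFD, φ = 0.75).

φR_n ≈ 211 kip

t_e = 0.707 × 0.375 = 0.2651 in; A_we = 0.2651 × 12 = 3.181 in².
Directional factor: 1.0 + 0.5 sin^1.5(75°) = 1.475.
F_nw = 0.6 × 100 × 1.475 = 88.48 ksi.
φR_n = 0.75 × 88.48 × 3.181 = 211.1 kip.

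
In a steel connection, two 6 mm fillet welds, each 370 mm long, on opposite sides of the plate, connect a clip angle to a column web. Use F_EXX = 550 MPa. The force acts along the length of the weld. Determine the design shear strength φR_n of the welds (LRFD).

φR_n ≈ 777 kN

Effective throat t_e = 0.707 × 6 = 4.242 mm.
Total length L = 740 mm; A_we = 4.242 × 740 = 3139 mm².
F_nw = 0.6 F_EXX = 0.6 × 550 = 330 MPa.
φR_n = 0.75 × 330 × 3139 × 10⁻³ = 776.9 kN.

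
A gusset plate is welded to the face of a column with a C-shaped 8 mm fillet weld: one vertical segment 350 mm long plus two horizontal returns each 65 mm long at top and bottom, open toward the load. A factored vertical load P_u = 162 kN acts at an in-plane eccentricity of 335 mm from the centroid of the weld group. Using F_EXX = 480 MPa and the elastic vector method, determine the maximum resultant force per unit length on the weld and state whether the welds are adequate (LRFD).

Total weld length L_w = 480 mm. Treat welds as unit-width lines.
Centroid: x̄ = 2×65×32.5 / 480 = 8.802 mm from the vertical weld.
Polar moment about centroid: J = I_x + I_y = [350³/12 + 2×65×175²] + [350×8.802² + 2(65³/12 + 65×23.7²)] = 7700000 mm³.
Direct shear f_v = P/L_w = 162×10³ / 480 = 337.5 N/mm (vertical).
Torsion M = P·e = 162×10³ × 335 = 54270000 N·mm.
Critical point at (x, y) = (56.2, 175) from centroid. f_tx = M·y/J = 1233 N/mm; f_ty = M·x/J = 396.1 N/mm.
Resultant f_max = √[f_tx² + (f_v + f_ty)²] = √[1233² + (337.5 + 396.1)²] = 1435 N/mm.
Capacity per unit length: φr_n = 0.75 × 0.6 × 480 × (0.707 × 8) = 1222 N/mm.
1435 > 1222 → NOT adequate.

f_max ≈ 1440 N/mm; NOT adequate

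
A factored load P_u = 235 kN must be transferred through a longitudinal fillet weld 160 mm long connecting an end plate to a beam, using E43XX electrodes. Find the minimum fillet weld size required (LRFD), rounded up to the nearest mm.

w = 11 mm

E43XX → F_EXX = 430 MPa.
Total weld length L = 160 mm.
Required throat t_e = P_u / (φ × 0.6 F_EXX × L) = 235 / (0.75 × 0.6 × 430 × 160 × 10⁻³) = 7.59 mm.
Required leg w = t_e / 0.707 = 10.74 mm → use 11 mm.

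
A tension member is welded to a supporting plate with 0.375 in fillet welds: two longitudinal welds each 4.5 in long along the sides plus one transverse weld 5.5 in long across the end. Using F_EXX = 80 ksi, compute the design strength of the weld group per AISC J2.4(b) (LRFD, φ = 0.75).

φR_n ≈ 152 kip

t_e = 0.707 × 0.375 = 0.2651 in.
R_nwl = 0.6 × 80 × 0.2651 × 9 = 114.5 kip (longitudinal, 2 welds).
R_nwt = 0.6 × 80 × 0.2651 × 5.5 = 69.99 kip (transverse, base value).
(i) R_nwl + R_nwt = 184.5 kip; (ii) 0.85 R_nwl + 1.5 R_nwt = 202.3 kip.
R_n = max = 202.3 kip [governs: (ii)]; φR_n = 151.8 kip.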